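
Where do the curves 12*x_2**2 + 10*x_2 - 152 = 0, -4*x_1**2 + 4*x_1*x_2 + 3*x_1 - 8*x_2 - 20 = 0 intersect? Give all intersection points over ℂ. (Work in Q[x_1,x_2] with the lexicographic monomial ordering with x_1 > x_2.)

Compute a lex Gröbner basis by Buchberger's algorithm.
f_1 = 12*x_2**2 + 10*x_2 - 152, LT = x_2**2.
f_2 = -4*x_1**2 + 4*x_1*x_2 + 3*x_1 - 8*x_2 - 20, LT = x_1**2.

The S-polynomials (S(f_1,f_2)) all reduce to 0 modulo the current basis, so we have a Gröbner basis.
Inter-reduce: drop elements whose leading term is divisible by another's, tail-reduce, and make monic.
Reduced Gröbner basis: {x_1**2 - x_1*x_2 - 3/4*x_1 + 2*x_2 + 5, x_2**2 + 5/6*x_2 - 38/3}.

A lex Gröbner basis eliminates variables successively. Here x_2**2 + 5/6*x_2 - 38/3 depends only on x_2, with roots {-4, 19/6}; lifting each root through the earlier basis elements recovers the full solutions.
  x_2 = -4: the earlier basis element becomes x_1**2 + 13/4*x_1 - 3 = 0, giving x_1 = -4, 3/4 — points (-4, -4), (3/4, -4).
  x_2 = 19/6: the earlier basis element becomes x_1**2 - 47/12*x_1 + 34/3 = 0, giving x_1 = 47/24 - sqrt(4319)*I/24, 47/24 + sqrt(4319)*I/24 — points (47/24 - sqrt(4319)*I/24, 19/6), (47/24 + sqrt(4319)*I/24, 19/6).
This is the nonlinear analogue of row-reducing a linear system.

{(-4, -4), (3/4, -4), (47/24 - sqrt(4319)*I/24, 19/6), (47/24 + sqrt(4319)*I/24, 19/6)}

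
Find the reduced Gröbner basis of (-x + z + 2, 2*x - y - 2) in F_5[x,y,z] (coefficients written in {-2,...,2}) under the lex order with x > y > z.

G = {x - z - 2, y - 2*z - 2}

The reduced Gröbner basis is the canonical form of the ideal for this ordering.

f_1 = -x + z + 2, LT = x.
f_2 = 2*x - y - 2, LT = x.

S(f_1,f_2): lcm = x. S = -2*y - z - 1.
  reduce S modulo (f_1, f_2):
  remainder -2*y - z - 1 ≠ 0; add g_3 = -2*y - z - 1 to the basis.

The other S-polynomials (S(f_1,g_3), S(f_2,g_3)) all reduce to 0 modulo the current basis, so we have a Gröbner basis.
Inter-reduce: drop elements whose leading term is divisible by another's, tail-reduce, and make monic.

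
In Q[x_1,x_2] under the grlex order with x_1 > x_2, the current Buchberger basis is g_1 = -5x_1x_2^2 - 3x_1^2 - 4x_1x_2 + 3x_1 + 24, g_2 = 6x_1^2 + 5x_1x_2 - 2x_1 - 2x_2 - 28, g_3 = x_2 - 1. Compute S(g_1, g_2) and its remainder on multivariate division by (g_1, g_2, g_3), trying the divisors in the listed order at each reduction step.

S(g_1, g_2) = -5/6x_1x_2^3 + 3/5x_1^3 + 4/5x_1^2x_2 + 1/3x_1x_2^2 + 1/3x_2^3 - 3/5x_1^2 + 14/3x_2^2 - 24/5x_1; remainder on division = -9/5x_1 + 18/5.

lcm(LM(g_1), LM(g_2)) = x_1^2x_2^2.
S = (lcm/LT(g_1))·g_1 − (lcm/LT(g_2))·g_2 = -5/6x_1x_2^3 + 3/5x_1^3 + 4/5x_1^2x_2 + 1/3x_1x_2^2 + 1/3x_2^3 - 3/5x_1^2 + 14/3x_2^2 - 24/5x_1.
Reduce S modulo (g_1, g_2, g_3) in that order:
  leading term x_1x_2^3: subtract (1/6x_2)·g_1 from -5/6x_1x_2^3 + 3/5x_1^3 + 4/5x_1^2x_2 + 1/3x_1x_2^2 + 1/3x_2^3 - 3/5x_1^2 + 14/3x_2^2 - 24/5x_1 → 3/5x_1^3 + 13/10x_1^2x_2 + x_1x_2^2 + 1/3x_2^3 - 3/5x_1^2 - 1/2x_1x_2 + 14/3x_2^2 - 24/5x_1 - 4x_2
  leading term x_1^3: subtract (1/10x_1)·g_2 from 3/5x_1^3 + 13/10x_1^2x_2 + x_1x_2^2 + 1/3x_2^3 - 3/5x_1^2 - 1/2x_1x_2 + 14/3x_2^2 - 24/5x_1 - 4x_2 → 4/5x_1^2x_2 + x_1x_2^2 + 1/3x_2^3 - 2/5x_1^2 - 3/10x_1x_2 + 14/3x_2^2 - 2x_1 - 4x_2
  leading term x_1^2x_2: subtract (2/15x_2)·g_2 from 4/5x_1^2x_2 + x_1x_2^2 + 1/3x_2^3 - 2/5x_1^2 - 3/10x_1x_2 + 14/3x_2^2 - 2x_1 - 4x_2 → 1/3x_1x_2^2 + 1/3x_2^3 - 2/5x_1^2 - 1/30x_1x_2 + 74/15x_2^2 - 2x_1 - 4/15x_2
  leading term x_1x_2^2: subtract (-1/15)·g_1 from 1/3x_1x_2^2 + 1/3x_2^3 - 2/5x_1^2 - 1/30x_1x_2 + 74/15x_2^2 - 2x_1 - 4/15x_2 → 1/3x_2^3 - 3/5x_1^2 - 3/10x_1x_2 + 74/15x_2^2 - 9/5x_1 - 4/15x_2 + 8/5
  leading term x_2^3: subtract (1/3x_2^2)·g_3 from 1/3x_2^3 - 3/5x_1^2 - 3/10x_1x_2 + 74/15x_2^2 - 9/5x_1 - 4/15x_2 + 8/5 → -3/5x_1^2 - 3/10x_1x_2 + 79/15x_2^2 - 9/5x_1 - 4/15x_2 + 8/5
  leading term x_1^2: subtract (-1/10)·g_2 from -3/5x_1^2 - 3/10x_1x_2 + 79/15x_2^2 - 9/5x_1 - 4/15x_2 + 8/5 → 1/5x_1x_2 + 79/15x_2^2 - 2x_1 - 7/15x_2 - 6/5
  leading term x_1x_2: subtract (1/5x_1)·g_3 from 1/5x_1x_2 + 79/15x_2^2 - 2x_1 - 7/15x_2 - 6/5 → 79/15x_2^2 - 9/5x_1 - 7/15x_2 - 6/5
  leading term x_2^2: subtract (79/15x_2)·g_3 from 79/15x_2^2 - 9/5x_1 - 7/15x_2 - 6/5 → -9/5x_1 + 24/5x_2 - 6/5
  leading term x_1: no divisor's leading term divides it; move -9/5x_1 to the remainder.
  leading term x_2: subtract (24/5)·g_3 from 24/5x_2 - 6/5 → 18/5
  leading term 1: no divisor's leading term divides it; move 18/5 to the remainder.
The remainder -9/5x_1 + 18/5 is nonzero, so it would be added as the next basis element.
This is the inner loop of Buchberger's algorithm — each nonzero remainder becomes a new basis element.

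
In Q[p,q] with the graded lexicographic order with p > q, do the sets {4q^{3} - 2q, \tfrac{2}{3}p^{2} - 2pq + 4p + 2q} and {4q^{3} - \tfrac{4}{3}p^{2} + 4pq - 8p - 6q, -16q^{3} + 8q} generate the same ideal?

Yes, the ideals are equal.

Equality of ideals is decidable: compute both reduced Gröbner bases (unique for the ordering) and check whether they agree.
Buchberger on the first generating set:
f_1 = 4q^{3} - 2q, LT = q^{3}.
f_2 = \tfrac{2}{3}p^{2} - 2pq + 4p + 2q, LT = p^{2}.

The S-polynomials (S(f_1,f_2)) all reduce to 0 modulo the current basis, so we have a Gröbner basis.
Inter-reduce: drop elements whose leading term is divisible by another's, tail-reduce, and make monic.
Reduced Gröbner basis: {q^{3} - \tfrac{1}{2}q, p^{2} - 3pq + 6p + 3q}.

Buchberger on the second generating set:
h_1 = 4q^{3} - \tfrac{4}{3}p^{2} + 4pq - 8p - 6q, LT = q^{3}.
h_2 = -16q^{3} + 8q, LT = q^{3}.

S(h_1,h_2): lcm = q^{3}. S = -\tfrac{1}{3}p^{2} + pq - 2p - q.
  leading term p^{2}: no divisor's leading term divides it; move -\tfrac{1}{3}p^{2} to the remainder.
  leading term pq: no divisor's leading term divides it; move pq to the remainder.
  leading term p: no divisor's leading term divides it; move -2p to the remainder.
  leading term q: no divisor's leading term divides it; move -q to the remainder.
  remainder -\tfrac{1}{3}p^{2} + pq - 2p - q ≠ 0; add k_3 = -\tfrac{1}{3}p^{2} + pq - 2p - q to the basis.

The other S-polynomials (S(h_1,k_3), S(h_2,k_3)) all reduce to 0 modulo the current basis, so we have a Gröbner basis.
Inter-reduce: drop elements whose leading term is divisible by another's, tail-reduce, and make monic.
Reduced Gröbner basis: {q^{3} - \tfrac{1}{2}q, p^{2} - 3pq + 6p + 3q}.

Same reduced basis, so the two generating sets span the same ideal.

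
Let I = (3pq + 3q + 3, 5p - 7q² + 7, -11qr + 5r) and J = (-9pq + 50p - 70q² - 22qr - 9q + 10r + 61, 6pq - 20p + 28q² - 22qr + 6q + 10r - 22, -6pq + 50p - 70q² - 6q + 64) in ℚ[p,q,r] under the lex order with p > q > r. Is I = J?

Yes, the ideals are equal.

Equality of ideals is decidable: compute both reduced Gröbner bases (unique for the ordering) and check whether they agree.
Buchberger on the first generating set:
f_1 = 3pq + 3q + 3, LT = pq.
f_2 = 5p - 7q² + 7, LT = p.
f_3 = -11qr + 5r, LT = qr.

S(f_1,f_2): lcm = pq. S = 7/5q³ - ⅖q + 1.
  reduce S modulo (f_1, f_2, f_3):
  remainder 7/5q³ - ⅖q + 1 ≠ 0; add g_4 = 7/5q³ - ⅖q + 1 to the basis.

S(f_1,f_3): lcm = pqr. S = 5/11pr + qr + r.
  reduce S modulo (f_1, f_2, f_3, g_4):
  remainder 1264/1331r ≠ 0; add g_5 = 1264/1331r to the basis.

The other S-polynomials (S(f_2,f_3), S(f_1,g_4), S(f_2,g_4), S(f_3,g_4), S(f_1,g_5), S(f_2,g_5), S(f_3,g_5), S(g_4,g_5)) all reduce to 0 modulo the current basis, so we have a Gröbner basis.
Inter-reduce: drop elements whose leading term is divisible by another's, tail-reduce, and make monic.
Reduced Gröbner basis: {p - 7/5q² + 7/5, q³ - 2/7q + 5/7, r}.

Buchberger on the second generating set:
h_1 = -9pq + 50p - 70q² - 22qr - 9q + 10r + 61, LT = pq.
h_2 = 6pq - 20p + 28q² - 22qr + 6q + 10r - 22, LT = pq.
h_3 = -6pq + 50p - 70q² - 6q + 64, LT = pq.

S(h_1,h_2): lcm = pq. S = -20/9p + 28/9q² + 55/9qr - 25/9r - 28/9.
  reduce S modulo (h_1, h_2, h_3):
  remainder -20/9p + 28/9q² + 55/9qr - 25/9r - 28/9 ≠ 0; add k_4 = -20/9p + 28/9q² + 55/9qr - 25/9r - 28/9 to the basis.

S(h_1,h_3): lcm = pq. S = 25/9p - 35/9q² + 22/9qr - 10/9r + 35/9.
  reduce S modulo (h_1, h_2, h_3, k_4):
  remainder 121/12qr - 55/12r ≠ 0; add k_5 = 121/12qr - 55/12r to the basis.

S(h_1,k_4): lcm = pq. S = -50/9p + 7/5q³ + 11/4q²r + 70/9q² + 43/36qr - ⅖q - 10/9r - 61/9.
  reduce S modulo (h_1, h_2, h_3, k_4, k_5):
  remainder 7/5q³ - ⅖q + 1 ≠ 0; add k_6 = 7/5q³ - ⅖q + 1 to the basis.

S(h_1,k_5): lcm = pqr. S = -505/99pr + 70/9q²r + 22/9qr² + qr - 10/9r² - 61/9r.
  reduce S modulo (h_1, h_2, h_3, k_4, k_5, k_6):
  remainder 1264/1331r ≠ 0; add k_7 = 1264/1331r to the basis.

The other S-polynomials (S(h_2,h_3), S(h_2,k_4), S(h_3,k_4), S(h_2,k_5), S(h_3,k_5), S(k_4,k_5), S(h_1,k_6), S(h_2,k_6), S(h_3,k_6), S(k_4,k_6), S(k_5,k_6), S(h_1,k_7), S(h_2,k_7), S(h_3,k_7), S(k_4,k_7), S(k_5,k_7), S(k_6,k_7)) all reduce to 0 modulo the current basis, so we have a Gröbner basis.
Inter-reduce: drop elements whose leading term is divisible by another's, tail-reduce, and make monic.
Reduced Gröbner basis: {p - 7/5q² + 7/5, q³ - 2/7q + 5/7, r}.

These coincide, so the ideals are equal.
The same test decides containment: I ⊆ J iff every generator of I reduces to 0 modulo a Gröbner basis of J.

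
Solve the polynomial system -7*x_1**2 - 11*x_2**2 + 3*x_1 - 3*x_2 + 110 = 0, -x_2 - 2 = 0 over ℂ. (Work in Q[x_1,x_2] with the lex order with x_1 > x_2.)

{(-3, -2), (24/7, -2)}

Compute a lex Gröbner basis by Buchberger's algorithm.
f_1 = -7*x_1**2 + 3*x_1 - 11*x_2**2 - 3*x_2 + 110, LT = x_1**2.
f_2 = -x_2 - 2, LT = x_2.

The S-polynomials (S(f_1,f_2)) all reduce to 0 modulo the current basis, so we have a Gröbner basis.
Inter-reduce: drop elements whose leading term is divisible by another's, tail-reduce, and make monic.
Reduced Gröbner basis: {x_1**2 - 3/7*x_1 - 72/7, x_2 + 2}.

The lex basis is triangular: the last element involves only x_2. Solving x_2 + 2 = 0 gives x_2 ∈ {-2}; substituting each value into the earlier elements determines the remaining variables.
  x_2 = -2: the earlier basis element becomes x_1**2 - 3/7*x_1 - 72/7 = 0, giving x_1 = -3, 24/7 — points (-3, -2), (24/7, -2).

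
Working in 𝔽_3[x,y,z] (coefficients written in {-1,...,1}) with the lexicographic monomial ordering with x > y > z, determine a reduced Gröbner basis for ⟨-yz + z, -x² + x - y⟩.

G = {x² - x + y, yz - z}

f_1 = -yz + z, LT = yz.
f_2 = -x² + x - y, LT = x².

The S-polynomials (S(f_1,f_2)) all reduce to 0 modulo the current basis, so we have a Gröbner basis.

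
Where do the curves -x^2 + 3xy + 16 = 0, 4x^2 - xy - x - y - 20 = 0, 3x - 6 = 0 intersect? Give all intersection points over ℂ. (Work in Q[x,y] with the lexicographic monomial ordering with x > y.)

Compute a lex Gröbner basis by Buchberger's algorithm.
f_1 = -x^2 + 3xy + 16, LT = x^2.
f_2 = 4x^2 - xy - x - y - 20, LT = x^2.
f_3 = 3x - 6, LT = x.

S(f_1,f_2): lcm = x^2. S = -11/4xy + 1/4x + 1/4y - 11.
  reduce S modulo (f_1, f_2, f_3):
  remainder -21/4y - 21/2 ≠ 0; add h_4 = -21/4y - 21/2 to the basis.

The other S-polynomials (S(f_1,f_3), S(f_2,f_3), S(f_1,h_4), S(f_2,h_4), S(f_3,h_4)) all reduce to 0 modulo the current basis, so we have a Gröbner basis.
Inter-reduce: drop elements whose leading term is divisible by another's, tail-reduce, and make monic.
Reduced Gröbner basis: {x - 2, y + 2}.

From the last basis element, y + 2 = 0, so y takes values in {-2}. Each choice, substituted upward through the basis, yields the corresponding point(s) of the solution set.
  y = -2: the earlier basis element becomes x - 2 = 0, giving x = 2 — point (2, -2).

{(2, -2)}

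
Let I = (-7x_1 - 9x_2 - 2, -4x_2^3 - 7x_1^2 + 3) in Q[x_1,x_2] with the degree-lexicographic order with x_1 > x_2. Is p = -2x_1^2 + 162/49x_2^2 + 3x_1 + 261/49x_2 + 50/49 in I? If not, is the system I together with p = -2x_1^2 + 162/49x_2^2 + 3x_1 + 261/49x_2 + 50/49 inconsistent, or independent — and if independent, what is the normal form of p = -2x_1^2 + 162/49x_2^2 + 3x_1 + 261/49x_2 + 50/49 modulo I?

First compute the reduced Gröbner basis of I by Buchberger's algorithm.
f_1 = -7x_1 - 9x_2 - 2, LT = x_1.
f_2 = -4x_2^3 - 7x_1^2 + 3, LT = x_2^3.

The S-polynomials (S(f_1,f_2)) all reduce to 0 modulo the current basis, so we have a Gröbner basis.
Inter-reduce: drop elements whose leading term is divisible by another's, tail-reduce, and make monic.
Reduced Gröbner basis: {x_2^3 + 81/28x_2^2 + 9/7x_2 - 17/28, x_1 + 9/7x_2 + 2/7}.
Label its elements g_1 = x_2^3 + 81/28x_2^2 + 9/7x_2 - 17/28, g_2 = x_1 + 9/7x_2 + 2/7.

Reduce p = -2x_1^2 + 162/49x_2^2 + 3x_1 + 261/49x_2 + 50/49 modulo G:
  leading term x_1^2: subtract (-2x_1)·g_2 from -2x_1^2 + 162/49x_2^2 + 3x_1 + 261/49x_2 + 50/49 → 18/7x_1x_2 + 162/49x_2^2 + 25/7x_1 + 261/49x_2 + 50/49
  leading term x_1x_2: subtract (18/7x_2)·g_2 from 18/7x_1x_2 + 162/49x_2^2 + 25/7x_1 + 261/49x_2 + 50/49 → 25/7x_1 + 225/49x_2 + 50/49
  leading term x_1: subtract (25/7)·g_2 from 25/7x_1 + 225/49x_2 + 50/49 → 0
  normal form = 0.
Since the normal form is 0, p ∈ I.

-2x_1^2 + 162/49x_2^2 + 3x_1 + 261/49x_2 + 50/49 lies in I (it reduces to 0).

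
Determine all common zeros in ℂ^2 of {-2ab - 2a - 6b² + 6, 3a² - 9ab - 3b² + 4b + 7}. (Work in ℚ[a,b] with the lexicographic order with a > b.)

{(-3, -1), (0, -1), (25/34 + sqrt(1007)*I/34, 77/102 - sqrt(1007)*I/102), (25/34 - sqrt(1007)*I/34, 77/102 + sqrt(1007)*I/102)}

Compute a lex Gröbner basis by Buchberger's algorithm.
f_1 = -2ab - 2a - 6b² + 6, LT = ab.
f_2 = 3a² - 9ab - 3b² + 4b + 7, LT = a².

S(f_1,f_2): lcm = a²b. S = a² + 6ab² - 3a + b³ - 4/3b² - 7/3b.
  reduce S modulo (f_1, f_2):
  remainder -17b³ + 26/3b² + 43/3b - 34/3 ≠ 0; add h_3 = -17b³ + 26/3b² + 43/3b - 34/3 to the basis.

The other S-polynomials (S(f_1,h_3), S(f_2,h_3)) all reduce to 0 modulo the current basis, so we have a Gröbner basis.
Inter-reduce: drop elements whose leading term is divisible by another's, tail-reduce, and make monic.
Reduced Gröbner basis: {a² + 3a + 8b² + 4/3b - 20/3, ab + a + 3b² - 3, b³ - 26/51b² - 43/51b + ⅔}.

The lex basis is triangular: the last element involves only b. Solving b³ - 26/51b² - 43/51b + ⅔ = 0 gives b ∈ {-1, 77/102 - sqrt(1007)*I/102, 77/102 + sqrt(1007)*I/102}; substituting each value into the earlier elements determines the remaining variables.
  b = -1: the earlier basis element becomes a² + 3a = 0, giving a = -3, 0 — points (-3, -1), (0, -1).
  b = 77/102 - sqrt(1007)*I/102: the earlier basis elements become a**2 + 3*a - 542/289 - 38*sqrt(1007)*I/289 = 0; 179*a/102 - sqrt(1007)*I*a/102 - 2741/1734 - 77*sqrt(1007)*I/1734 = 0, giving a = 25/34 + sqrt(1007)*I/34 — point (25/34 + sqrt(1007)*I/34, 77/102 - sqrt(1007)*I/102).
  b = 77/102 + sqrt(1007)*I/102: the earlier basis elements become a**2 + 3*a - 542/289 + 38*sqrt(1007)*I/289 = 0; 179*a/102 + sqrt(1007)*I*a/102 - 2741/1734 + 77*sqrt(1007)*I/1734 = 0, giving a = 25/34 - sqrt(1007)*I/34 — point (25/34 - sqrt(1007)*I/34, 77/102 + sqrt(1007)*I/102).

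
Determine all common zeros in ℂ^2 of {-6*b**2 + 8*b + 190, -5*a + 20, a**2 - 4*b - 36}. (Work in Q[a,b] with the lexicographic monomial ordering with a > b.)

{(4, -5)}

Compute a lex Gröbner basis by Buchberger's algorithm.
f_1 = -6*b**2 + 8*b + 190, LT = b**2.
f_2 = -5*a + 20, LT = a.
f_3 = a**2 - 4*b - 36, LT = a**2.

S(f_2,f_3): lcm = a**2. S = -4*a + 4*b + 36.
  reduce S modulo (f_1, f_2, f_3):
  remainder 4*b + 20 ≠ 0; add h_4 = 4*b + 20 to the basis.

The other S-polynomials (S(f_1,f_2), S(f_1,f_3), S(f_1,h_4), S(f_2,h_4), S(f_3,h_4)) all reduce to 0 modulo the current basis, so we have a Gröbner basis.
Inter-reduce: drop elements whose leading term is divisible by another's, tail-reduce, and make monic.
Reduced Gröbner basis: {a - 4, b + 5}.

A lex Gröbner basis eliminates variables successively. Here b + 5 depends only on b, with roots {-5}; lifting each root through the earlier basis elements recovers the full solutions.
  b = -5: the earlier basis element becomes a - 4 = 0, giving a = 4 — point (4, -5).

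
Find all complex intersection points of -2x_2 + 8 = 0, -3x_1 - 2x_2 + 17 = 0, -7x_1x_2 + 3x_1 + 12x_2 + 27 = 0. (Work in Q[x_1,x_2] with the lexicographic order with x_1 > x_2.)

{(3, 4)}

Compute a lex Gröbner basis by Buchberger's algorithm.
f_1 = -2x_2 + 8, LT = x_2.
f_2 = -3x_1 - 2x_2 + 17, LT = x_1.
f_3 = -7x_1x_2 + 3x_1 + 12x_2 + 27, LT = x_1x_2.

The S-polynomials (S(f_1,f_2), S(f_1,f_3), S(f_2,f_3)) all reduce to 0 modulo the current basis, so we have a Gröbner basis.
Inter-reduce: drop elements whose leading term is divisible by another's, tail-reduce, and make monic.
Reduced Gröbner basis: {x_1 - 3, x_2 - 4}.

Elimination: the polynomial x_2 - 4 lies in the elimination ideal for x_2, so x_2 ∈ {4}. For each such x_2, the remaining basis elements (now univariate) give the rest of the solution.
  x_2 = 4: the earlier basis element becomes x_1 - 3 = 0, giving x_1 = 3 — point (3, 4).
A lex Gröbner basis triangularizes the system, enabling back-substitution.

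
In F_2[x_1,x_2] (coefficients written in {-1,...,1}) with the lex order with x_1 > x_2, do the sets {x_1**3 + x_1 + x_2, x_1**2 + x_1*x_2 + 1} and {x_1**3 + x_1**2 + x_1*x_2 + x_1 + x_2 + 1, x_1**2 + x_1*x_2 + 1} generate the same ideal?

Two ideals are equal iff their reduced Gröbner bases coincide (the reduced basis is unique for a fixed ordering).
Buchberger on the first generating set:
f_1 = x_1**3 + x_1 + x_2, LT = x_1**3.
f_2 = x_1**2 + x_1*x_2 + 1, LT = x_1**2.

S(f_1,f_2): lcm = x_1**3. S = x_1**2*x_2 + x_2.
  reduce S modulo (f_1, f_2):
  remainder x_1*x_2**2 ≠ 0; add g_3 = x_1*x_2**2 to the basis.

S(f_1,g_3): lcm = x_1**3*x_2**2. S = x_1*x_2**2 + x_2**3.
  reduce S modulo (f_1, f_2, g_3):
  remainder x_2**3 ≠ 0; add g_4 = x_2**3 to the basis.

S(f_2,g_3): lcm = x_1**2*x_2**2. S = x_1*x_2**3 + x_2**2.
  reduce S modulo (f_1, f_2, g_3, g_4):
  remainder x_2**2 ≠ 0; add g_5 = x_2**2 to the basis.

The other S-polynomials (S(f_1,g_4), S(f_2,g_4), S(g_3,g_4), S(f_1,g_5), S(f_2,g_5), S(g_3,g_5), S(g_4,g_5)) all reduce to 0 modulo the current basis, so we have a Gröbner basis.
Inter-reduce: drop elements whose leading term is divisible by another's, tail-reduce, and make monic.
Reduced Gröbner basis: {x_1**2 + x_1*x_2 + 1, x_2**2}.

Buchberger on the second generating set:
h_1 = x_1**3 + x_1**2 + x_1*x_2 + x_1 + x_2 + 1, LT = x_1**3.
h_2 = x_1**2 + x_1*x_2 + 1, LT = x_1**2.

S(h_1,h_2): lcm = x_1**3. S = x_1**2*x_2 + x_1**2 + x_1*x_2 + x_2 + 1.
  reduce S modulo (h_1, h_2):
  remainder x_1*x_2**2 ≠ 0; add k_3 = x_1*x_2**2 to the basis.

S(h_1,k_3): lcm = x_1**3*x_2**2. S = x_1**2*x_2**2 + x_1*x_2**3 + x_1*x_2**2 + x_2**3 + x_2**2.
  reduce S modulo (h_1, h_2, k_3):
  remainder x_2**3 ≠ 0; add k_4 = x_2**3 to the basis.

S(h_2,k_3): lcm = x_1**2*x_2**2. S = x_1*x_2**3 + x_2**2.
  reduce S modulo (h_1, h_2, k_3, k_4):
  remainder x_2**2 ≠ 0; add k_5 = x_2**2 to the basis.

The other S-polynomials (S(h_1,k_4), S(h_2,k_4), S(k_3,k_4), S(h_1,k_5), S(h_2,k_5), S(k_3,k_5), S(k_4,k_5)) all reduce to 0 modulo the current basis, so we have a Gröbner basis.
Inter-reduce: drop elements whose leading term is divisible by another's, tail-reduce, and make monic.
Reduced Gröbner basis: {x_1**2 + x_1*x_2 + 1, x_2**2}.

These coincide, so the ideals are equal.

Yes, the ideals are equal.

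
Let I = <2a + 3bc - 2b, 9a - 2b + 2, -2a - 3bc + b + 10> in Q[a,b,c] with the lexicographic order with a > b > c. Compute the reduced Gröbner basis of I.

G = {a - 2, b - 10, c - 8/15}

The reduced Gröbner basis is the canonical form of the ideal for this ordering.

f_1 = 2a + 3bc - 2b, LT = a.
f_2 = 9a - 2b + 2, LT = a.
f_3 = -2a - 3bc + b + 10, LT = a.

S(f_1,f_2): lcm = a. S = 3/2bc - 7/9b - 2/9.
  reduce S modulo (f_1, f_2, f_3):
  remainder 3/2bc - 7/9b - 2/9 ≠ 0; add g_4 = 3/2bc - 7/9b - 2/9 to the basis.

S(f_1,f_3): lcm = a. S = -1/2b + 5.
  reduce S modulo (f_1, f_2, f_3, g_4):
  remainder -1/2b + 5 ≠ 0; add g_5 = -1/2b + 5 to the basis.

S(g_4,g_5): lcm = bc. S = -14/27b + 10c - 4/27.
  reduce S modulo (f_1, f_2, f_3, g_4, g_5):
  remainder 10c - 16/3 ≠ 0; add g_6 = 10c - 16/3 to the basis.

The other S-polynomials (S(f_2,f_3), S(f_1,g_4), S(f_2,g_4), S(f_3,g_4), S(f_1,g_5), S(f_2,g_5), S(f_3,g_5), S(f_1,g_6), S(f_2,g_6), S(f_3,g_6), S(g_4,g_6), S(g_5,g_6)) all reduce to 0 modulo the current basis, so we have a Gröbner basis.
Inter-reduce: drop elements whose leading term is divisible by another's, tail-reduce, and make monic.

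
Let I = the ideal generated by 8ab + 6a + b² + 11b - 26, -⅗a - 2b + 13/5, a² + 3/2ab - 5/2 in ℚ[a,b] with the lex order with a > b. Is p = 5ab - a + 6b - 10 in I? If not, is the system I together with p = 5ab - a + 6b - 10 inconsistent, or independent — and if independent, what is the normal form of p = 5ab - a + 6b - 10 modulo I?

5ab - a + 6b - 10 lies in I (it reduces to 0).

First compute the reduced Gröbner basis of I by Buchberger's algorithm.
f_1 = 8ab + 6a + b² + 11b - 26, LT = ab.
f_2 = -⅗a - 2b + 13/5, LT = a.
f_3 = a² + 3/2ab - 5/2, LT = a².

S(f_1,f_2): lcm = ab. S = ¾a - 77/24b² + 137/24b - 13/4.
  leading term a: subtract (-5/4)·f_2 from ¾a - 77/24b² + 137/24b - 13/4 → -77/24b² + 77/24b
  leading term b²: no divisor's leading term divides it; move -77/24b² to the remainder.
  leading term b: no divisor's leading term divides it; move 77/24b to the remainder.
  remainder -77/24b² + 77/24b ≠ 0; add h_4 = -77/24b² + 77/24b to the basis.

S(f_2,f_3): lcm = a². S = 11/6ab - 13/3a + 5/2.
  leading term ab: subtract (11/48)·f_1 from 11/6ab - 13/3a + 5/2 → -137/24a - 11/48b² - 121/48b + 203/24
  leading term a: subtract (685/72)·f_2 from -137/24a - 11/48b² - 121/48b + 203/24 → -11/48b² + 2377/144b - 293/18
  leading term b²: subtract (1/14)·h_4 from -11/48b² + 2377/144b - 293/18 → 293/18b - 293/18
  leading term b: no divisor's leading term divides it; move 293/18b to the remainder.
  leading term 1: no divisor's leading term divides it; move -293/18 to the remainder.
  remainder 293/18b - 293/18 ≠ 0; add h_5 = 293/18b - 293/18 to the basis.

The other S-polynomials (S(f_1,f_3), S(f_1,h_4), S(f_2,h_4), S(f_3,h_4), S(f_1,h_5), S(f_2,h_5), S(f_3,h_5), S(h_4,h_5)) all reduce to 0 modulo the current basis, so we have a Gröbner basis.
Inter-reduce: drop elements whose leading term is divisible by another's, tail-reduce, and make monic.
Reduced Gröbner basis: {a - 1, b - 1}.
Label its elements g_1 = a - 1, g_2 = b - 1.

Reduce p = 5ab - a + 6b - 10 modulo G:
  leading term ab: subtract (5b)·g_1 from 5ab - a + 6b - 10 → -a + 11b - 10
  leading term a: subtract (-1)·g_1 from -a + 11b - 10 → 11b - 11
  leading term b: subtract (11)·g_2 from 11b - 11 → 0
  normal form = 0.
Since the normal form is 0, p ∈ I.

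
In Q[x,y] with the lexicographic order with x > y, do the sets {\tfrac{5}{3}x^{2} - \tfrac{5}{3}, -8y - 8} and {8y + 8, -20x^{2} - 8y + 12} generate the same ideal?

Equality of ideals is decidable: compute both reduced Gröbner bases (unique for the ordering) and check whether they agree.
Buchberger on the first generating set:
f_1 = \tfrac{5}{3}x^{2} - \tfrac{5}{3}, LT = x^{2}.
f_2 = -8y - 8, LT = y.

The S-polynomials (S(f_1,f_2)) all reduce to 0 modulo the current basis, so we have a Gröbner basis.
Inter-reduce: drop elements whose leading term is divisible by another's, tail-reduce, and make monic.
Reduced Gröbner basis: {x^{2} - 1, y + 1}.

Buchberger on the second generating set:
h_1 = 8y + 8, LT = y.
h_2 = -20x^{2} - 8y + 12, LT = x^{2}.

The S-polynomials (S(h_1,h_2)) all reduce to 0 modulo the current basis, so we have a Gröbner basis.
Inter-reduce: drop elements whose leading term is divisible by another's, tail-reduce, and make monic.
Reduced Gröbner basis: {x^{2} - 1, y + 1}.

The two bases agree; hence the ideals are identical.

Yes, the ideals are equal.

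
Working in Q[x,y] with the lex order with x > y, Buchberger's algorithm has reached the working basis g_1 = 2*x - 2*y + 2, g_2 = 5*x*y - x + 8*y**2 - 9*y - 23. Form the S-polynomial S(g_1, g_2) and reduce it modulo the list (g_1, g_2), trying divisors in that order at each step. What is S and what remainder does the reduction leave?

S(g_1, g_2) = 1/5*x - 13/5*y**2 + 14/5*y + 23/5; remainder on division = -13/5*y**2 + 3*y + 22/5.

lcm(LM(g_1), LM(g_2)) = x*y.
S = (lcm/LT(g_1))·g_1 − (lcm/LT(g_2))·g_2 = 1/5*x - 13/5*y**2 + 14/5*y + 23/5.
Reduce S modulo (g_1, g_2) in that order:
  leading term x: subtract (1/10)·g_1 from 1/5*x - 13/5*y**2 + 14/5*y + 23/5 → -13/5*y**2 + 3*y + 22/5
  leading term y**2: no divisor's leading term divides it; move -13/5*y**2 to the remainder.
  leading term y: no divisor's leading term divides it; move 3*y to the remainder.
  leading term 1: no divisor's leading term divides it; move 22/5 to the remainder.
The remainder -13/5*y**2 + 3*y + 22/5 is nonzero, so it would be added as the next basis element.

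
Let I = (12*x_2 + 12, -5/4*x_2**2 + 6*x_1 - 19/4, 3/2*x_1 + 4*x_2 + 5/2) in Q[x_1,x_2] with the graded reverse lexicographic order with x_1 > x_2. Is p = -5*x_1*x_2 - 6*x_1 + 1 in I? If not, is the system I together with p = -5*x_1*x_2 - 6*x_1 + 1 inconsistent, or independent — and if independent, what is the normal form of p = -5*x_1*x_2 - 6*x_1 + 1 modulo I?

-5*x_1*x_2 - 6*x_1 + 1 lies in I (it reduces to 0).

First compute the reduced Gröbner basis of I by Buchberger's algorithm.
f_1 = 12*x_2 + 12, LT = x_2.
f_2 = -5/4*x_2**2 + 6*x_1 - 19/4, LT = x_2**2.
f_3 = 3/2*x_1 + 4*x_2 + 5/2, LT = x_1.

The S-polynomials (S(f_1,f_2), S(f_1,f_3), S(f_2,f_3)) all reduce to 0 modulo the current basis, so we have a Gröbner basis.
Inter-reduce: drop elements whose leading term is divisible by another's, tail-reduce, and make monic.
Reduced Gröbner basis: {x_1 - 1, x_2 + 1}.
Label its elements g_1 = x_1 - 1, g_2 = x_2 + 1.

Reduce p = -5*x_1*x_2 - 6*x_1 + 1 modulo G:
  leading term x_1*x_2: subtract (-5*x_2)·g_1 from -5*x_1*x_2 - 6*x_1 + 1 → -6*x_1 - 5*x_2 + 1
  leading term x_1: subtract (-6)·g_1 from -6*x_1 - 5*x_2 + 1 → -5*x_2 - 5
  leading term x_2: subtract (-5)·g_2 from -5*x_2 - 5 → 0
  normal form = 0.
Since the normal form is 0, p ∈ I.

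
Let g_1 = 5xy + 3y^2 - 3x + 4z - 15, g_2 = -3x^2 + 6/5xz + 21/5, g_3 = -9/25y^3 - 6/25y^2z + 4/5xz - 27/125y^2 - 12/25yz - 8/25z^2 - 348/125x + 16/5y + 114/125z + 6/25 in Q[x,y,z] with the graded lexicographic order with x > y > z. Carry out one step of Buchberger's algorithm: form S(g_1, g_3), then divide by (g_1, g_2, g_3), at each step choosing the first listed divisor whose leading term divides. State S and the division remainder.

S(g_1, g_3) = -2/3xy^2z + 3/5y^4 + 20/9x^2z - 6/5xy^2 - 4/3xyz - 8/9xz^2 + 4/5y^2z - 116/15x^2 + 80/9xy + 38/15xz - 3y^2 + 2/3x; remainder on division = 0.

lcm(LM(g_1), LM(g_3)) = xy^3.
S = (lcm/LT(g_1))·g_1 − (lcm/LT(g_3))·g_3 = -2/3xy^2z + 3/5y^4 + 20/9x^2z - 6/5xy^2 - 4/3xyz - 8/9xz^2 + 4/5y^2z - 116/15x^2 + 80/9xy + 38/15xz - 3y^2 + 2/3x.
Reduce S modulo (g_1, g_2, g_3) in that order:
  leading term xy^2z: subtract (-2/15yz)·g_1 from -2/3xy^2z + 3/5y^4 + 20/9x^2z - 6/5xy^2 - 4/3xyz - 8/9xz^2 + 4/5y^2z - 116/15x^2 + 80/9xy + 38/15xz - 3y^2 + 2/3x → 3/5y^4 + 2/5y^3z + 20/9x^2z - 6/5xy^2 - 26/15xyz - 8/9xz^2 + 4/5y^2z + 8/15yz^2 - 116/15x^2 + 80/9xy + 38/15xz - 3y^2 - 2yz + 2/3x
  leading term y^4: subtract (-5/3y)·g_3 from 3/5y^4 + 2/5y^3z + 20/9x^2z - 6/5xy^2 - 26/15xyz - 8/9xz^2 + 4/5y^2z + 8/15yz^2 - 116/15x^2 + 80/9xy + 38/15xz - 3y^2 - 2yz + 2/3x → 20/9x^2z - 6/5xy^2 - 2/5xyz - 8/9xz^2 - 9/25y^3 - 116/15x^2 + 956/225xy + 38/15xz + 7/3y^2 - 12/25yz + 2/3x + 2/5y
  leading term x^2z: subtract (-20/27z)·g_2 from 20/9x^2z - 6/5xy^2 - 2/5xyz - 8/9xz^2 - 9/25y^3 - 116/15x^2 + 956/225xy + 38/15xz + 7/3y^2 - 12/25yz + 2/3x + 2/5y → -6/5xy^2 - 2/5xyz - 9/25y^3 - 116/15x^2 + 956/225xy + 38/15xz + 7/3y^2 - 12/25yz + 2/3x + 2/5y + 28/9z
  leading term xy^2: subtract (-6/25y)·g_1 from -6/5xy^2 - 2/5xyz - 9/25y^3 - 116/15x^2 + 956/225xy + 38/15xz + 7/3y^2 - 12/25yz + 2/3x + 2/5y + 28/9z → -2/5xyz + 9/25y^3 - 116/15x^2 + 794/225xy + 38/15xz + 7/3y^2 + 12/25yz + 2/3x - 16/5y + 28/9z
  leading term xyz: subtract (-2/25z)·g_1 from -2/5xyz + 9/25y^3 - 116/15x^2 + 794/225xy + 38/15xz + 7/3y^2 + 12/25yz + 2/3x - 16/5y + 28/9z → 9/25y^3 + 6/25y^2z - 116/15x^2 + 794/225xy + 172/75xz + 7/3y^2 + 12/25yz + 8/25z^2 + 2/3x - 16/5y + 86/45z
  leading term y^3: subtract (-1)·g_3 from 9/25y^3 + 6/25y^2z - 116/15x^2 + 794/225xy + 172/75xz + 7/3y^2 + 12/25yz + 8/25z^2 + 2/3x - 16/5y + 86/45z → -116/15x^2 + 794/225xy + 232/75xz + 794/375y^2 - 794/375x + 3176/1125z + 6/25
  leading term x^2: subtract (116/45)·g_2 from -116/15x^2 + 794/225xy + 232/75xz + 794/375y^2 - 794/375x + 3176/1125z + 6/25 → 794/225xy + 794/375y^2 - 794/375x + 3176/1125z - 794/75
  leading term xy: subtract (794/1125)·g_1 from 794/225xy + 794/375y^2 - 794/375x + 3176/1125z - 794/75 → 0
The remainder is 0, so this S-polynomial contributes no new basis element.
This is the inner loop of Buchberger's algorithm — each nonzero remainder becomes a new basis element.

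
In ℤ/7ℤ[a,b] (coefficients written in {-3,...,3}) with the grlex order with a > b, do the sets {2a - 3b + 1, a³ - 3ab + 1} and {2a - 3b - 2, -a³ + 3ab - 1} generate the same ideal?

Equality of ideals is decidable: compute both reduced Gröbner bases (unique for the ordering) and check whether they agree.
Buchberger on the first generating set:
f_1 = 2a - 3b + 1, LT = a.
f_2 = a³ - 3ab + 1, LT = a³.

S(f_1,f_2): lcm = a³. S = 2a²b - 3a² + 3ab - 1.
  leading term a²b: subtract (ab)·f_1 from 2a²b - 3a² + 3ab - 1 → 3ab² - 3a² + 2ab - 1
  leading term ab²: subtract (-2b²)·f_1 from 3ab² - 3a² + 2ab - 1 → b³ - 3a² + 2ab + 2b² - 1
  leading term b³: no divisor's leading term divides it; move b³ to the remainder.
  leading term a²: subtract (2a)·f_1 from -3a² + 2ab + 2b² - 1 → ab + 2b² - 2a - 1
  leading term ab: subtract (-3b)·f_1 from ab + 2b² - 2a - 1 → -2a + 3b - 1
  leading term a: subtract (-1)·f_1 from -2a + 3b - 1 → 0
  remainder b³ ≠ 0; add g_3 = b³ to the basis.

The other S-polynomials (S(f_1,g_3), S(f_2,g_3)) all reduce to 0 modulo the current basis, so we have a Gröbner basis.
Inter-reduce: drop elements whose leading term is divisible by another's, tail-reduce, and make monic.
Reduced Gröbner basis: {b³, a + 2b - 3}.

Buchberger on the second generating set:
h_1 = 2a - 3b - 2, LT = a.
h_2 = -a³ + 3ab - 1, LT = a³.

S(h_1,h_2): lcm = a³. S = 2a²b - a² + 3ab - 1.
  leading term a²b: subtract (ab)·h_1 from 2a²b - a² + 3ab - 1 → 3ab² - a² - 2ab - 1
  leading term ab²: subtract (-2b²)·h_1 from 3ab² - a² - 2ab - 1 → b³ - a² - 2ab + 3b² - 1
  leading term b³: no divisor's leading term divides it; move b³ to the remainder.
  leading term a²: subtract (3a)·h_1 from -a² - 2ab + 3b² - 1 → 3b² - a - 1
  leading term b²: no divisor's leading term divides it; move 3b² to the remainder.
  leading term a: subtract (3)·h_1 from -a - 1 → 2b - 2
  leading term b: no divisor's leading term divides it; move 2b to the remainder.
  leading term 1: no divisor's leading term divides it; move -2 to the remainder.
  remainder b³ + 3b² + 2b - 2 ≠ 0; add k_3 = b³ + 3b² + 2b - 2 to the basis.

The other S-polynomials (S(h_1,k_3), S(h_2,k_3)) all reduce to 0 modulo the current basis, so we have a Gröbner basis.
Inter-reduce: drop elements whose leading term is divisible by another's, tail-reduce, and make monic.
Reduced Gröbner basis: {b³ + 3b² + 2b - 2, a + 2b - 1}.

The bases are distinct; the ideals are different.
The same test decides containment: I ⊆ J iff every generator of I reduces to 0 modulo a Gröbner basis of J.

No, the ideals differ.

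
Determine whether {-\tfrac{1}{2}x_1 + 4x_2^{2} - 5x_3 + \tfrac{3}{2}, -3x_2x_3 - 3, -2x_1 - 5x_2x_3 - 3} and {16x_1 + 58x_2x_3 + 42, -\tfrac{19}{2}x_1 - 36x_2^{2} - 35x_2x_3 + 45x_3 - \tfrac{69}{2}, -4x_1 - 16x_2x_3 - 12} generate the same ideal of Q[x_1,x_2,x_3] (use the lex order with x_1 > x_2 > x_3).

For a fixed monomial order, each ideal has a unique reduced Gröbner basis; comparing bases decides equality.
Buchberger on the first generating set:
f_1 = -\tfrac{1}{2}x_1 + 4x_2^{2} - 5x_3 + \tfrac{3}{2}, LT = x_1.
f_2 = -3x_2x_3 - 3, LT = x_2x_3.
f_3 = -2x_1 - 5x_2x_3 - 3, LT = x_1.

S(f_1,f_3): lcm = x_1. S = -8x_2^{2} - \tfrac{5}{2}x_2x_3 + 10x_3 - \tfrac{9}{2}.
  reduce S modulo (f_1, f_2, f_3):
  remainder -8x_2^{2} + 10x_3 - 2 ≠ 0; add g_4 = -8x_2^{2} + 10x_3 - 2 to the basis.

S(f_2,g_4): lcm = x_2^{2}x_3. S = x_2 + \tfrac{5}{4}x_3^{2} - \tfrac{1}{4}x_3.
  reduce S modulo (f_1, f_2, f_3, g_4):
  remainder x_2 + \tfrac{5}{4}x_3^{2} - \tfrac{1}{4}x_3 ≠ 0; add g_5 = x_2 + \tfrac{5}{4}x_3^{2} - \tfrac{1}{4}x_3 to the basis.

S(f_2,g_5): lcm = x_2x_3. S = -\tfrac{5}{4}x_3^{3} + \tfrac{1}{4}x_3^{2} + 1.
  reduce S modulo (f_1, f_2, f_3, g_4, g_5):
  remainder -\tfrac{5}{4}x_3^{3} + \tfrac{1}{4}x_3^{2} + 1 ≠ 0; add g_6 = -\tfrac{5}{4}x_3^{3} + \tfrac{1}{4}x_3^{2} + 1 to the basis.

The other S-polynomials (S(f_1,f_2), S(f_2,f_3), S(f_1,g_4), S(f_3,g_4), S(f_1,g_5), S(f_3,g_5), S(g_4,g_5), S(f_1,g_6), S(f_2,g_6), S(f_3,g_6), S(g_4,g_6), S(g_5,g_6)) all reduce to 0 modulo the current basis, so we have a Gröbner basis.
Inter-reduce: drop elements whose leading term is divisible by another's, tail-reduce, and make monic.
Reduced Gröbner basis: {x_1 - 1, x_2 + \tfrac{5}{4}x_3^{2} - \tfrac{1}{4}x_3, x_3^{3} - \tfrac{1}{5}x_3^{2} - \tfrac{4}{5}}.

Buchberger on the second generating set:
h_1 = 16x_1 + 58x_2x_3 + 42, LT = x_1.
h_2 = -\tfrac{19}{2}x_1 - 36x_2^{2} - 35x_2x_3 + 45x_3 - \tfrac{69}{2}, LT = x_1.
h_3 = -4x_1 - 16x_2x_3 - 12, LT = x_1.

S(h_1,h_2): lcm = x_1. S = -\tfrac{72}{19}x_2^{2} - \tfrac{9}{152}x_2x_3 + \tfrac{90}{19}x_3 - \tfrac{153}{152}.
  reduce S modulo (h_1, h_2, h_3):
  remainder -\tfrac{72}{19}x_2^{2} - \tfrac{9}{152}x_2x_3 + \tfrac{90}{19}x_3 - \tfrac{153}{152} ≠ 0; add k_4 = -\tfrac{72}{19}x_2^{2} - \tfrac{9}{152}x_2x_3 + \tfrac{90}{19}x_3 - \tfrac{153}{152} to the basis.

S(h_1,h_3): lcm = x_1. S = -\tfrac{3}{8}x_2x_3 - \tfrac{3}{8}.
  reduce S modulo (h_1, h_2, h_3, k_4):
  remainder -\tfrac{3}{8}x_2x_3 - \tfrac{3}{8} ≠ 0; add k_5 = -\tfrac{3}{8}x_2x_3 - \tfrac{3}{8} to the basis.

S(k_4,k_5): lcm = x_2^{2}x_3. S = \tfrac{1}{64}x_2x_3^{2} - x_2 - \tfrac{5}{4}x_3^{2} + \tfrac{17}{64}x_3.
  reduce S modulo (h_1, h_2, h_3, k_4, k_5):
  remainder -x_2 - \tfrac{5}{4}x_3^{2} + \tfrac{1}{4}x_3 ≠ 0; add k_6 = -x_2 - \tfrac{5}{4}x_3^{2} + \tfrac{1}{4}x_3 to the basis.

S(k_5,k_6): lcm = x_2x_3. S = -\tfrac{5}{4}x_3^{3} + \tfrac{1}{4}x_3^{2} + 1.
  reduce S modulo (h_1, h_2, h_3, k_4, k_5, k_6):
  remainder -\tfrac{5}{4}x_3^{3} + \tfrac{1}{4}x_3^{2} + 1 ≠ 0; add k_7 = -\tfrac{5}{4}x_3^{3} + \tfrac{1}{4}x_3^{2} + 1 to the basis.

The other S-polynomials (S(h_2,h_3), S(h_1,k_4), S(h_2,k_4), S(h_3,k_4), S(h_1,k_5), S(h_2,k_5), S(h_3,k_5), S(h_1,k_6), S(h_2,k_6), S(h_3,k_6), S(k_4,k_6), S(h_1,k_7), S(h_2,k_7), S(h_3,k_7), S(k_4,k_7), S(k_5,k_7), S(k_6,k_7)) all reduce to 0 modulo the current basis, so we have a Gröbner basis.
Inter-reduce: drop elements whose leading term is divisible by another's, tail-reduce, and make monic.
Reduced Gröbner basis: {x_1 - 1, x_2 + \tfrac{5}{4}x_3^{2} - \tfrac{1}{4}x_3, x_3^{3} - \tfrac{1}{5}x_3^{2} - \tfrac{4}{5}}.

The two bases agree; hence the ideals are identical.

Yes, the ideals are equal.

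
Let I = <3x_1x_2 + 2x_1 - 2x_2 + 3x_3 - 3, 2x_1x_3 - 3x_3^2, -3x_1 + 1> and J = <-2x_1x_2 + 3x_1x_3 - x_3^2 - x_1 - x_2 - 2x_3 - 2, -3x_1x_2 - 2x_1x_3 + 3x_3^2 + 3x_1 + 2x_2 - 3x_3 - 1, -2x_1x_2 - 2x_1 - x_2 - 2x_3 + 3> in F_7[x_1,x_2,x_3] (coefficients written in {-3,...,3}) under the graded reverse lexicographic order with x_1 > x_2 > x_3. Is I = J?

Yes, the ideals are equal.

Since reduced Gröbner bases are canonical representatives of ideals under a given ordering, it suffices to compute and compare them.
Buchberger on the first generating set:
f_1 = 3x_1x_2 + 2x_1 - 2x_2 + 3x_3 - 3, LT = x_1x_2.
f_2 = 2x_1x_3 - 3x_3^2, LT = x_1x_3.
f_3 = -3x_1 + 1, LT = x_1.

S(f_1,f_2): lcm = x_1x_2x_3. S = -2x_2x_3^2 + 3x_1x_3 - 3x_2x_3 + x_3^2 - x_3.
  reduce S modulo (f_1, f_2, f_3):
  remainder -2x_2x_3^2 - 3x_2x_3 + 2x_3^2 - x_3 ≠ 0; add g_4 = -2x_2x_3^2 - 3x_2x_3 + 2x_3^2 - x_3 to the basis.

S(f_1,f_3): lcm = x_1x_2. S = 3x_1 + 2x_2 + x_3 - 1.
  reduce S modulo (f_1, f_2, f_3, g_4):
  remainder 2x_2 + x_3 ≠ 0; add g_5 = 2x_2 + x_3 to the basis.

S(f_2,f_3): lcm = x_1x_3. S = 2x_3^2 - 2x_3.
  reduce S modulo (f_1, f_2, f_3, g_4, g_5):
  remainder 2x_3^2 - 2x_3 ≠ 0; add g_6 = 2x_3^2 - 2x_3 to the basis.

The other S-polynomials (S(f_1,g_4), S(f_2,g_4), S(f_3,g_4), S(f_1,g_5), S(f_2,g_5), S(f_3,g_5), S(g_4,g_5), S(f_1,g_6), S(f_2,g_6), S(f_3,g_6), S(g_4,g_6), S(g_5,g_6)) all reduce to 0 modulo the current basis, so we have a Gröbner basis.
Inter-reduce: drop elements whose leading term is divisible by another's, tail-reduce, and make monic.
Reduced Gröbner basis: {x_3^2 - x_3, x_1 + 2, x_2 - 3x_3}.

Buchberger on the second generating set:
h_1 = -2x_1x_2 + 3x_1x_3 - x_3^2 - x_1 - x_2 - 2x_3 - 2, LT = x_1x_2.
h_2 = -3x_1x_2 - 2x_1x_3 + 3x_3^2 + 3x_1 + 2x_2 - 3x_3 - 1, LT = x_1x_2.
h_3 = -2x_1x_2 - 2x_1 - x_2 - 2x_3 + 3, LT = x_1x_2.

S(h_1,h_2): lcm = x_1x_2. S = -x_1x_3 - 2x_3^2 - 2x_1 + 3.
  reduce S modulo (h_1, h_2, h_3):
  remainder -x_1x_3 - 2x_3^2 - 2x_1 + 3 ≠ 0; add k_4 = -x_1x_3 - 2x_3^2 - 2x_1 + 3 to the basis.

S(h_1,h_3): lcm = x_1x_2. S = 2x_1x_3 - 3x_3^2 + 3x_1 - 1.
  reduce S modulo (h_1, h_2, h_3, k_4):
  remainder -x_1 - 2 ≠ 0; add k_5 = -x_1 - 2 to the basis.

S(h_1,k_4): lcm = x_1x_2x_3. S = 2x_1x_3^2 - 2x_2x_3^2 - 3x_3^3 - 2x_1x_2 - 3x_1x_3 - 3x_2x_3 + x_3^2 + 3x_2 + x_3.
  reduce S modulo (h_1, h_2, h_3, k_4, k_5):
  remainder -2x_2x_3^2 - 3x_2x_3 + x_3^2 - 3x_2 + 2x_3 ≠ 0; add k_6 = -2x_2x_3^2 - 3x_2x_3 + x_3^2 - 3x_2 + 2x_3 to the basis.

S(h_3,k_4): lcm = x_1x_2x_3. S = -2x_2x_3^2 - 2x_1x_2 + x_1x_3 - 3x_2x_3 + x_3^2 + 3x_2 + 2x_3.
  reduce S modulo (h_1, h_2, h_3, k_4, k_5, k_6):
  remainder -2x_3^2 + 2x_3 ≠ 0; add k_7 = -2x_3^2 + 2x_3 to the basis.

S(h_1,k_5): lcm = x_1x_2. S = 2x_1x_3 - 3x_3^2 - 3x_1 + 2x_2 + x_3 + 1.
  reduce S modulo (h_1, h_2, h_3, k_4, k_5, k_6, k_7):
  remainder 2x_2 + x_3 ≠ 0; add k_8 = 2x_2 + x_3 to the basis.

The other S-polynomials (S(h_2,h_3), S(h_2,k_4), S(h_2,k_5), S(h_3,k_5), S(k_4,k_5), S(h_1,k_6), S(h_2,k_6), S(h_3,k_6), S(k_4,k_6), S(k_5,k_6), S(h_1,k_7), S(h_2,k_7), S(h_3,k_7), S(k_4,k_7), S(k_5,k_7), S(k_6,k_7), S(h_1,k_8), S(h_2,k_8), S(h_3,k_8), S(k_4,k_8), S(k_5,k_8), S(k_6,k_8), S(k_7,k_8)) all reduce to 0 modulo the current basis, so we have a Gröbner basis.
Inter-reduce: drop elements whose leading term is divisible by another's, tail-reduce, and make monic.
Reduced Gröbner basis: {x_3^2 - x_3, x_1 + 2, x_2 - 3x_3}.

These coincide, so the ideals are equal.
The choice of monomial ordering does not affect the verdict — as long as both bases are computed under the same ordering, their equality decides ideal equality.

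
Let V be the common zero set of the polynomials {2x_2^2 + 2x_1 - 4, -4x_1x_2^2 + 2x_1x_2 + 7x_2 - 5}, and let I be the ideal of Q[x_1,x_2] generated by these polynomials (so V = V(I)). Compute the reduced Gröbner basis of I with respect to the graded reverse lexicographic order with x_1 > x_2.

f_1 = 2x_2^2 + 2x_1 - 4, LT = x_2^2.
f_2 = -4x_1x_2^2 + 2x_1x_2 + 7x_2 - 5, LT = x_1x_2^2.

S(f_1,f_2): lcm = x_1x_2^2. S = x_1^2 + 1/2x_1x_2 - 2x_1 + 7/4x_2 - 5/4.
  reduce S modulo (f_1, f_2):
  remainder x_1^2 + 1/2x_1x_2 - 2x_1 + 7/4x_2 - 5/4 ≠ 0; add g_3 = x_1^2 + 1/2x_1x_2 - 2x_1 + 7/4x_2 - 5/4 to the basis.

The other S-polynomials (S(f_1,g_3), S(f_2,g_3)) all reduce to 0 modulo the current basis, so we have a Gröbner basis.
Inter-reduce: drop elements whose leading term is divisible by another's, tail-reduce, and make monic.

G = {x_1^2 + 1/2x_1x_2 - 2x_1 + 7/4x_2 - 5/4, x_2^2 + x_1 - 2}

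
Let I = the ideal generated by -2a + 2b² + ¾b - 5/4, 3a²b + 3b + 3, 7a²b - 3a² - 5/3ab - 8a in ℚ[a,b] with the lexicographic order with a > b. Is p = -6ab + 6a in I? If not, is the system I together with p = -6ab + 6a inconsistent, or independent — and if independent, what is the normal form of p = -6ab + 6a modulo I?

-6ab + 6a lies in I (it reduces to 0).

First compute the reduced Gröbner basis of I by Buchberger's algorithm.
f_1 = -2a + 2b² + ¾b - 5/4, LT = a.
f_2 = 3a²b + 3b + 3, LT = a²b.
f_3 = 7a²b - 3a² - 5/3ab - 8a, LT = a²b.

S(f_1,f_2): lcm = a²b. S = -ab³ - ⅜ab² + ⅝ab - b - 1.
  reduce S modulo (f_1, f_2, f_3):
  remainder -b⁵ - ¾b⁴ + 71/64b³ + 15/32b² - 89/64b - 1 ≠ 0; add h_4 = -b⁵ - ¾b⁴ + 71/64b³ + 15/32b² - 89/64b - 1 to the basis.

S(f_1,f_3): lcm = a²b. S = 3/7a² - ab³ - ⅜ab² + 145/168ab + 8/7a.
  reduce S modulo (f_1, f_2, f_3, h_4):
  remainder 3/7b⁴ + 47/84b³ + 339/448b² + 725/672b + 29/64 ≠ 0; add h_5 = 3/7b⁴ + 47/84b³ + 339/448b² + 725/672b + 29/64 to the basis.

S(f_3,h_4): lcm = a²b⁵. S = -33/28a²b⁴ + 71/64a²b³ + 15/32a²b² - 89/64a²b - a² - 5/21ab⁵ - 8/7ab⁴.
  reduce S modulo (f_1, f_2, f_3, h_4, h_5):
  remainder 45617/258048b³ + 1624201/688128b² + 3656347/1032192b + 935009/688128 ≠ 0; add h_6 = 45617/258048b³ + 1624201/688128b² + 3656347/1032192b + 935009/688128 to the basis.

S(f_2,h_5): lcm = a²b⁴. S = -47/36a²b³ - 113/64a²b² - 725/288a²b - 203/192a² + b⁴ + b³.
  reduce S modulo (f_1, f_2, f_3, h_4, h_5, h_6):
  remainder -34055713/2021184b² - 434726819/16169472b - 18031235/1796608 ≠ 0; add h_7 = -34055713/2021184b² - 434726819/16169472b - 18031235/1796608 to the basis.

S(f_3,h_5): lcm = a²b⁴. S = -437/252a²b³ - 113/64a²b² - 725/288a²b - 203/192a² - 5/21ab⁴ - 8/7ab³.
  reduce S modulo (f_1, f_2, f_3, h_4, h_5, h_6, h_7):
  remainder 95782525925/111566515788b + 95782525925/111566515788 ≠ 0; add h_8 = 95782525925/111566515788b + 95782525925/111566515788 to the basis.

The other S-polynomials (S(f_2,f_3), S(f_1,h_4), S(f_2,h_4), S(f_1,h_5), S(h_4,h_5), S(f_1,h_6), S(f_2,h_6), S(f_3,h_6), S(h_4,h_6), S(h_5,h_6), S(f_1,h_7), S(f_2,h_7), S(f_3,h_7), S(h_4,h_7), S(h_5,h_7), S(h_6,h_7), S(f_1,h_8), S(f_2,h_8), S(f_3,h_8), S(h_4,h_8), S(h_5,h_8), S(h_6,h_8), S(h_7,h_8)) all reduce to 0 modulo the current basis, so we have a Gröbner basis.
Inter-reduce: drop elements whose leading term is divisible by another's, tail-reduce, and make monic.
Reduced Gröbner basis: {a, b + 1}.
Label its elements g_1 = a, g_2 = b + 1.

Reduce p = -6ab + 6a modulo G:
  leading term ab: subtract (-6b)·g_1 from -6ab + 6a → 6a
  leading term a: subtract (6)·g_1 from 6a → 0
  normal form = 0.
Since the normal form is 0, p ∈ I.

Ideal membership is decidable via reduction modulo a Gröbner basis.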